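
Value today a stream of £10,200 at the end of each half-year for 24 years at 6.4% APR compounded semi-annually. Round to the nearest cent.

With 2 periods per year: i = 0.032, n = 48.
PV = PMT · [1 − (1+i)^(−n)] / i = 10200 · 24.359915 = 248,471.1375

£248,471.14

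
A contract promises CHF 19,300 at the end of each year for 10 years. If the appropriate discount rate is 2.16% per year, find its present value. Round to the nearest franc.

CHF 171,922

Annuity factor a(10|0.0216) = 8.907851; PV = 19300 × 8.907851 = 171,921.5246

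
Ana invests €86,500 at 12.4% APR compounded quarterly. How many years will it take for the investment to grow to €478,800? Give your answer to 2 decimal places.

14.01 years

Periodic rate i = 0.124/4 = 0.031.
(1+i)^n = 478800/86500 = 5.53526, so n = ln 5.53526 / ln 1.031 = 56.0492 quarters
= 56.0492/4 years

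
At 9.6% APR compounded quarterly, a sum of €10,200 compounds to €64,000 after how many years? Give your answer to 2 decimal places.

19.36 years

Periodic rate i = 0.096/4 = 0.024.
(1+i)^n = 64000/10200 = 6.27451, so n = ln 6.27451 / ln 1.024 = 77.4353 quarters
= 77.4353/4 years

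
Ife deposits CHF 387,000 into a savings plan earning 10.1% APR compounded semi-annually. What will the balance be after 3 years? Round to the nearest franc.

With 2 periods per year: i = 0.0505, n = 6.
FV = PV·(1+i)^n = 387,000 × 1.343929 = 520,100.5409

CHF 520,101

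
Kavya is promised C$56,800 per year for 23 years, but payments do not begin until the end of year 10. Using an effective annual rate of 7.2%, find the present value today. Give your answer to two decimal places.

PV at t=9 (ordinary 23-year annuity): 56800 × a(23|0.072) = 56800 × 11.082244 = 629,471.4690
PV₀ = 629,471.4690 / (1+0.072)^9 = 629,471.4690 / 1.869619 = 336,684.3907

C$336,684.39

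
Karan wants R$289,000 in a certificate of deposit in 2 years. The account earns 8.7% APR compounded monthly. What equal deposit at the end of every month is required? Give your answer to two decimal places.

R$11,067.90

i = 0.087/12 = 0.00725 per month; n = 2·12 = 24.
PMT = 289000 / ( [(1+0.00725)^24 − 1] / 0.00725 ) = 289000 / 26.111556 = 11,067.8965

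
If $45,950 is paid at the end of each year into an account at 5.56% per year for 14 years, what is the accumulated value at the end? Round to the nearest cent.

$936,357.19

FV = 45950 × [(1+0.0556)^14 − 1] / 0.0556 = 45950 × 20.377741 = 936,357.1894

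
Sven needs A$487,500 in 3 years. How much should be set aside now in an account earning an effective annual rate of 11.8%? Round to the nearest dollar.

A$348,858

PV = 487,500 / (1 + 0.118)^3 = 487,500 / 1.397415 = 348,858.4199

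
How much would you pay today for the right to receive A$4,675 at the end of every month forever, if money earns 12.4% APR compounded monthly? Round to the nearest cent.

A$452,419.35

Periodic rate i = 0.124/12 = 0.0103333.
PV = PMT / i = 4675 / 0.0103333 = 452,419.3548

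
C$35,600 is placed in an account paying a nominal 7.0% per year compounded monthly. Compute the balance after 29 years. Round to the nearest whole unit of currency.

With 12 periods per year: i = 0.00583333, n = 348.
FV = 35,600 × (1 + 0.00583333)^348 = 269,467.4839

C$269,467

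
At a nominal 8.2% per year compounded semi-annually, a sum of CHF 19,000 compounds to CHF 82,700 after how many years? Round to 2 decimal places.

18.30 years

Periodic rate i = 0.082/2 = 0.041.
(1+i)^n = 82700/19000 = 4.35263, so n = ln 4.35263 / ln 1.041 = 36.6032 half-years
= 36.6032/2 years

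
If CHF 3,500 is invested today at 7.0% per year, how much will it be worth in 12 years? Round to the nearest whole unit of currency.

FV = PV·(1+i)^n = 3,500 × 2.252192 = 7,882.6706

CHF 7,883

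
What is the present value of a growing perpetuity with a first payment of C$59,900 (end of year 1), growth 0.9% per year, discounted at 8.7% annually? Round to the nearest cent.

C$767,948.72

PV = PMT / (i − g) = 59900 / (0.087 − 0.009) = 59900 / 0.078000 = 767,948.7179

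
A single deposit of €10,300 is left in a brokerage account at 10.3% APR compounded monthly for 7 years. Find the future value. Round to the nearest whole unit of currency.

€21,117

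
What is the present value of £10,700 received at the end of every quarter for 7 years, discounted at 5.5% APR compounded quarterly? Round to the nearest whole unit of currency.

Periodic rate i = 0.055/4 = 0.01375; n = 7 × 4 = 28 periods.
PV = PMT · [1 − (1+i)^(−n)] / i = 10700 · 23.109985 = 247,276.8403

£247,277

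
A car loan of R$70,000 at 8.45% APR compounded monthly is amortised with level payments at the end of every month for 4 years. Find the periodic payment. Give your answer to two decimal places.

R$1,723.73

i = 0.0845/12 = 0.00704167 per month; n = 4·12 = 48.
Annuity-PV factor = 40.609625; PMT = 70000 / 40.609625 = 1,723.7293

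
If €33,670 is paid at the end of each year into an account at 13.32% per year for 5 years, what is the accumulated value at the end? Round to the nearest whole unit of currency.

€219,581

Accumulation factor s(5|0.1332) = 6.521554; FV = 33670 × 6.521554 = 219,580.7070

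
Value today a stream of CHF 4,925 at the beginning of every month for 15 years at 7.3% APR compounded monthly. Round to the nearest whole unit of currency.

Periodic rate i = 0.073/12 = 0.00608333; n = 15 × 12 = 180 periods.
Annuity factor a(180|0.00608333) × (1+i) = 109.872374; PV = 4925 × 109.872374 = 541,121.4443
Payments are at the start of each period, so multiply by (1+i).

CHF 541,121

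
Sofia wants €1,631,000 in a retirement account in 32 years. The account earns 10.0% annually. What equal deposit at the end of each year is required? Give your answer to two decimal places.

€8,108.87

PMT = 1.631e+06 / ( [(1+0.1)^32 − 1] / 0.1 ) = 1.631e+06 / 201.137767 = 8,108.8700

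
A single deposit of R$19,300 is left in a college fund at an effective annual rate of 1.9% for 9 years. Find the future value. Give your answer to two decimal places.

19,300 × (1+0.019)^9 = 19,300 × 1.184589 = 22,862.5656

R$22,862.57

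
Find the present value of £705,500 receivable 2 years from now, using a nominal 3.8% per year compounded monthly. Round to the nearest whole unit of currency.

£653,947

Periodic rate i = 0.038/12 = 0.00316667; n = 2 × 12 = 24 periods.
PV = FV·(1+i)^(−n) = 705,500 × 0.926928 = 653,947.3549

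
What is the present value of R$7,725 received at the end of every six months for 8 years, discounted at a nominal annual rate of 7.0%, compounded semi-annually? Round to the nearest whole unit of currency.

R$93,427

With 2 periods per year: i = 0.035, n = 16.
PV = PMT · [1 − (1+i)^(−n)] / i = 7725 · 12.094117 = 93,427.0523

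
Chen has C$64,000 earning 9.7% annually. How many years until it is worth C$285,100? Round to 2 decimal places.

n = ln(285100/64000) / ln(1+0.097) = ln(4.45469) / 0.092579 = 16.1371 years

16.14 years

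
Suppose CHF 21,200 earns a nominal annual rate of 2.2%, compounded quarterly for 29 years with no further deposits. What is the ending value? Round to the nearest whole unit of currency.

CHF 40,055

Periodic rate i = 0.022/4 = 0.0055; n = 29 × 4 = 116 periods.
21,200 × (1+0.0055)^116 = 21,200 × 1.889386 = 40,054.9831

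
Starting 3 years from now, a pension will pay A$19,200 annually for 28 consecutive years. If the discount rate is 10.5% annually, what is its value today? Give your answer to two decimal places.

Value one period before first payment (t=2): 19200 × [1 − (1+0.105)^(−28)] / 0.105 = 19200 × 8.942153 = 171,689.3296
PV₀ = 171,689.3296 / (1+0.105)^2 = 171,689.3296 / 1.221025 = 140,610.8225

A$140,610.82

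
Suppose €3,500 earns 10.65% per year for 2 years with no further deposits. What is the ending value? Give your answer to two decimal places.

FV = 3,500 × (1 + 0.1065)^2 = 4,285.1979

€4,285.20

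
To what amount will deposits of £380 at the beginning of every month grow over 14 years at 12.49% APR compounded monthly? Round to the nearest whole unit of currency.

i = 0.1249/12 = 0.0104083 per month; n = 14·12 = 168.
FV = PMT · [(1+i)^n − 1] / i × (1+i) = 380 · 455.761520 = 173,189.3775
(annuity-due: payments at period start, so ×(1+i).)

£173,189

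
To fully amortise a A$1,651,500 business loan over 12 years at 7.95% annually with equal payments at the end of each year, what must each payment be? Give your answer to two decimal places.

A$218,578.43

PMT = 1.6515e+06 / ( [1 − (1+0.0795)^(−12)] / 0.0795 ) = 1.6515e+06 / 7.555640 = 218,578.4320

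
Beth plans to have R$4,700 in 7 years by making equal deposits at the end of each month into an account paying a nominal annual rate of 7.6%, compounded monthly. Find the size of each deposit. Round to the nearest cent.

R$42.56

Periodic rate i = 0.076/12 = 0.00633333; n = 7 × 12 = 84 periods.
FV-annuity factor = 110.444235; PMT = 4700 / 110.444235 = 42.5554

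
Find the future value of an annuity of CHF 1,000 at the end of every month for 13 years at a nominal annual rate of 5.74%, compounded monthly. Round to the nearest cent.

CHF 231,056.90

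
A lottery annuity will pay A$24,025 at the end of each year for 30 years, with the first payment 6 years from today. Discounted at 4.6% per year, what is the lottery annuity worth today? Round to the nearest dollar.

Value one period before first payment (t=5): 24025 × [1 − (1+0.046)^(−30)] / 0.046 = 24025 × 16.098968 = 386,777.6997
Discount back 5 years: 386,777.6997 × (1+0.046)^(−5) = 386,777.6997 × 0.798623 = 308,889.3989

A$308,889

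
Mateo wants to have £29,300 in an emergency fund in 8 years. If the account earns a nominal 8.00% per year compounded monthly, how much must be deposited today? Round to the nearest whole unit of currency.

£15,483

With 12 periods per year: i = 0.00666667, n = 96.
PV = FV·(1+i)^(−n) = 29,300 × 0.528414 = 15,482.5164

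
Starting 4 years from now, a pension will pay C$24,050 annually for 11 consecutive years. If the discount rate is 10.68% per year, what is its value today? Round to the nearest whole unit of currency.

C$111,690

Value one period before first payment (t=3): 24050 × [1 − (1+0.1068)^(−11)] / 0.1068 = 24050 × 6.296618 = 151,433.6745
Discount back 3 years: 151,433.6745 × (1+0.1068)^(−3) = 151,433.6745 × 0.737552 = 111,690.1847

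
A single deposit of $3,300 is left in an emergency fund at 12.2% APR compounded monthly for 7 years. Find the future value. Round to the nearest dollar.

Periodic rate i = 0.122/12 = 0.0101667; n = 7 × 12 = 84 periods.
FV = PV·(1+i)^n = 3,300 × 2.338917 = 7,718.4264

$7,718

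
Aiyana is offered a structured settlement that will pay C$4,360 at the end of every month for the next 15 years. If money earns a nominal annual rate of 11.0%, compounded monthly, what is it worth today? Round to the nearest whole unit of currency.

i = 0.11/12 = 0.00916667 per month; n = 15·12 = 180.
PV = 4360 × [1 − (1+0.00916667)^(−180)] / 0.00916667 = 4360 × 87.981937 = 383,601.2457

C$383,601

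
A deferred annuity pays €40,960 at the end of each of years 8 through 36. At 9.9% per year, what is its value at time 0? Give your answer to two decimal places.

€199,839.16

PV at t=7 (ordinary 29-year annuity): 40960 × a(29|0.099) = 40960 × 9.447230 = 386,958.5391
Discount back 7 years: 386,958.5391 × (1+0.099)^(−7) = 386,958.5391 × 0.516436 = 199,839.1565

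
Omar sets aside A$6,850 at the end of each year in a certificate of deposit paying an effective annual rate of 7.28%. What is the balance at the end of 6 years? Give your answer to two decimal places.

FV = 6850 × [(1+0.0728)^6 − 1] / 0.0728 = 6850 × 7.203955 = 49,347.0904

A$49,347.09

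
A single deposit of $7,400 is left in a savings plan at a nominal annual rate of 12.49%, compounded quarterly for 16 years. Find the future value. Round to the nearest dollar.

$52,948

i = 0.1249/4 = 0.031225 per quarter; n = 16·4 = 64.
FV = PV·(1+i)^n = 7,400 × 7.155166 = 52,948.2288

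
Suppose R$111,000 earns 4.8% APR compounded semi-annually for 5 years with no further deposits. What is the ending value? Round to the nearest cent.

Periodic rate i = 0.048/2 = 0.024; n = 5 × 2 = 10 periods.
FV = PV·(1+i)^n = 111,000 × 1.267651 = 140,709.2166

R$140,709.22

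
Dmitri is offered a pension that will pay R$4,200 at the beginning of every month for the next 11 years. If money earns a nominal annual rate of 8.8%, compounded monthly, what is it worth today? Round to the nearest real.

i = 0.088/12 = 0.00733333 per month; n = 11·12 = 132.
PV = PMT · [1 − (1+i)^(−n)] / i × (1+i) = 4200 · 85.002546 = 357,010.6932
Payments are at the start of each period, so multiply by (1+i).

R$357,011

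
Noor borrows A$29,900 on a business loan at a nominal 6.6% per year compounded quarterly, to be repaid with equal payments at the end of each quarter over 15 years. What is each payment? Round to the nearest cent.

A$788.84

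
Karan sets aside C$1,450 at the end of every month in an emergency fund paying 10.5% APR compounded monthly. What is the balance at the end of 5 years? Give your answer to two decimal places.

Periodic rate i = 0.105/12 = 0.00875; n = 5 × 12 = 60 periods.
FV = 1450 × [(1+0.00875)^60 − 1] / 0.00875 = 1450 × 78.468912 = 113,779.9227

C$113,779.92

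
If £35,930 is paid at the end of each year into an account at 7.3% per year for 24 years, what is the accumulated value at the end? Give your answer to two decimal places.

£2,177,909.19

FV = PMT · [(1+i)^n − 1] / i = 35930 · 60.615341 = 2,177,909.1875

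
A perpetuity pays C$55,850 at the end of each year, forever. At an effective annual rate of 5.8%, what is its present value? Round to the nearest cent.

PV = C/r = 55850/0.058 = 962,931.0345

C$962,931.03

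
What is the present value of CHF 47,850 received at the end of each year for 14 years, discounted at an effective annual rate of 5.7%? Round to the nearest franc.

CHF 453,145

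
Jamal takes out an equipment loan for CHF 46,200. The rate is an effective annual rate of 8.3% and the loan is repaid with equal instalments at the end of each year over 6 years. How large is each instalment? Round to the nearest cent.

CHF 10,084.90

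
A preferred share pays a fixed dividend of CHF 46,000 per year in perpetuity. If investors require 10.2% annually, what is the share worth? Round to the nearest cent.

PV = PMT / i = 46000 / 0.102 = 450,980.3922

CHF 450,980.39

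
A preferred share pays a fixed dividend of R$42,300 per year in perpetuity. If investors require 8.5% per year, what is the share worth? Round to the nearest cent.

PV = C/r = 42300/0.085 = 497,647.0588

R$497,647.06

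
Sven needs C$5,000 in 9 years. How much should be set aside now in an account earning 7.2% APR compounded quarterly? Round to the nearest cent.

Periodic rate i = 0.072/4 = 0.018; n = 9 × 4 = 36 periods.
PV = 5,000 / (1 + 0.018)^36 = 5,000 / 1.900728 = 2,630.5708

C$2,630.57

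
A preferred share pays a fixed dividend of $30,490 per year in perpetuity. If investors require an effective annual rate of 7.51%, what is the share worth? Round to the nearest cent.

$405,992.01

PV = PMT / i = 30490 / 0.0751 = 405,992.0107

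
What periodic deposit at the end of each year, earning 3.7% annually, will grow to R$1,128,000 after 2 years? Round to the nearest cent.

R$553,755.52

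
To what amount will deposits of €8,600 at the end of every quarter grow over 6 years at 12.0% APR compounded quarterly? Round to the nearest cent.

i = 0.12/4 = 0.03 per quarter; n = 6·4 = 24.
Accumulation factor s(24|0.03) = 34.426470; FV = 8600 × 34.426470 = 296,067.6439

€296,067.64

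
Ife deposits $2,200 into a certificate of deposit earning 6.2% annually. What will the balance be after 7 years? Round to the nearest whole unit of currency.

$3,352

FV = 2,200 × (1 + 0.062)^7 = 3,351.9250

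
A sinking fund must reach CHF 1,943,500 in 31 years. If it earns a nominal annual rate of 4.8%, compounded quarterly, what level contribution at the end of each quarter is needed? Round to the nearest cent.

i = 0.048/4 = 0.012 per quarter; n = 31·4 = 124.
FV-annuity factor = 282.431800; PMT = 1.9435e+06 / 282.431800 = 6,881.3073

CHF 6,881.31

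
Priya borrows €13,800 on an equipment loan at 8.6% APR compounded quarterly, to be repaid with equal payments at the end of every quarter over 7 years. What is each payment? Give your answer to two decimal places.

€661.13

i = 0.086/4 = 0.0215 per quarter; n = 7·4 = 28.
PMT = 13800 / ( [1 − (1+0.0215)^(−28)] / 0.0215 ) = 13800 / 20.873450 = 661.1269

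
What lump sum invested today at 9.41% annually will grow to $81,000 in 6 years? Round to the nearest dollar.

$47,222

Discount factor = (1+0.0941)^(−6) = 0.582986; PV = 81,000 × 0.582986 = 47,221.8406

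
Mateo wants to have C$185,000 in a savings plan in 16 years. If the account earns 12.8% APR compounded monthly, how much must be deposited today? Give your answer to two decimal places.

Periodic rate i = 0.128/12 = 0.0106667; n = 16 × 12 = 192 periods.
Discount factor = (1+0.0106667)^(−192) = 0.130399; PV = 185,000 × 0.130399 = 24,123.8610

C$24,123.86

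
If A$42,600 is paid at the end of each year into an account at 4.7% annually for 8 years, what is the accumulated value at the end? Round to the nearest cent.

Accumulation factor s(8|0.047) = 9.447251; FV = 42600 × 9.447251 = 402,452.9088

A$402,452.91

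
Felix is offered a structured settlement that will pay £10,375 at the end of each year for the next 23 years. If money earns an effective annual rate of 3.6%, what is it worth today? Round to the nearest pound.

Annuity factor a(23|0.036) = 15.463098; PV = 10375 × 15.463098 = 160,429.6413

£160,430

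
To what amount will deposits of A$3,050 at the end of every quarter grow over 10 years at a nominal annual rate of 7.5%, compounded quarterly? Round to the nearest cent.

With 4 periods per year: i = 0.01875, n = 40.
FV = PMT · [(1+i)^n − 1] / i = 3050 · 58.791961 = 179,315.4824

A$179,315.48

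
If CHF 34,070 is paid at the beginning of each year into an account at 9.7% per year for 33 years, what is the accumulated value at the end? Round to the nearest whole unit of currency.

FV = 34070 × [(1+0.097)^33 − 1] / 0.097 × (1+i) = 34070 × 228.714133 = 7,792,290.4996
(annuity-due: payments at period start, so ×(1+i).)

CHF 7,792,290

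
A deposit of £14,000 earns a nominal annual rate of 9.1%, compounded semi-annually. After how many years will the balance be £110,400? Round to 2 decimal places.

Periodic rate i = 0.091/2 = 0.0455.
(1+i)^n = 110400/14000 = 7.88571, so n = ln 7.88571 / ln 1.0455 = 46.4106 half-years
= 46.4106/2 years

23.21 years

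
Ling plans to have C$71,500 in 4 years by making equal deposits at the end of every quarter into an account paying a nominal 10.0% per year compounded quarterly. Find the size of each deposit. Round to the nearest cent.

i = 0.1/4 = 0.025 per quarter; n = 4·4 = 16.
PMT = 71500 / ( [(1+0.025)^16 − 1] / 0.025 ) = 71500 / 19.380225 = 3,689.3277

C$3,689.33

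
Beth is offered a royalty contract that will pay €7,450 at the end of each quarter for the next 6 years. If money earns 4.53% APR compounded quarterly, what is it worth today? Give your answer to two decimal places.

€155,794.44

Periodic rate i = 0.0453/4 = 0.011325; n = 6 × 4 = 24 periods.
PV = PMT · [1 − (1+i)^(−n)] / i = 7450 · 20.912006 = 155,794.4419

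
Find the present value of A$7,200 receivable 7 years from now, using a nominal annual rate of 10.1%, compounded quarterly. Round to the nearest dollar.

A$3,582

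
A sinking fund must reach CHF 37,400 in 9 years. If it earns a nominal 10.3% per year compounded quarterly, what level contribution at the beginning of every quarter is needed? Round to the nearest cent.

CHF 626.99

With 4 periods per year: i = 0.02575, n = 36.
PMT = 37400 / ( [(1+0.02575)^36 − 1] / 0.02575 × (1+i) ) = 37400 / 59.650418 = 626.9864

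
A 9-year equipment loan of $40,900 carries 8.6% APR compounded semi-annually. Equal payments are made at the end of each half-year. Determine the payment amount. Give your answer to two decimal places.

$3,310.10

With 2 periods per year: i = 0.043, n = 18.
Annuity-PV factor = 12.356128; PMT = 40900 / 12.356128 = 3,310.0985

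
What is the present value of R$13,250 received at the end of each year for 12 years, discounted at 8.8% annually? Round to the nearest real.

Annuity factor a(12|0.088) = 7.233441; PV = 13250 × 7.233441 = 95,843.0947

R$95,843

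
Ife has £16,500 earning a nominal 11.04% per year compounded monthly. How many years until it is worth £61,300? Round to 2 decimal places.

Periodic rate i = 0.1104/12 = 0.0092.
n = ln(61300/16500) / ln(1+0.0092) = ln(3.71515) / 0.009158 = 143.3095 months
= 143.3095/12 years

11.94 years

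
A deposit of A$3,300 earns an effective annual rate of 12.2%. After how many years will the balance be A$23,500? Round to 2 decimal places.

n = ln(23500/3300) / ln(1+0.122) = ln(7.12121) / 0.115113 = 17.0535 years

17.05 years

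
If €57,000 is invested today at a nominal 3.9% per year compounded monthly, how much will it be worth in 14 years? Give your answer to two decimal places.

€98,313.95

i = 0.039/12 = 0.00325 per month; n = 14·12 = 168.
FV = PV·(1+i)^n = 57,000 × 1.724806 = 98,313.9506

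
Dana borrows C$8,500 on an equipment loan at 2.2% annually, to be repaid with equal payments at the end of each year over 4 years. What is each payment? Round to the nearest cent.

C$2,243.15

Annuity-PV factor = 3.789320; PMT = 8500 / 3.789320 = 2,243.1465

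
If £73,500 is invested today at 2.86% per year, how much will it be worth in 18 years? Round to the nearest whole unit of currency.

73,500 × (1+0.0286)^18 = 73,500 × 1.661259 = 122,102.5401

£122,103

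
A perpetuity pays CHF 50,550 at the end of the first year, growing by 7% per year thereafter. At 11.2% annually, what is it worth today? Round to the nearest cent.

PV = PMT / (i − g) = 50550 / (0.112 − 0.07) = 50550 / 0.042000 = 1,203,571.4286

CHF 1,203,571.43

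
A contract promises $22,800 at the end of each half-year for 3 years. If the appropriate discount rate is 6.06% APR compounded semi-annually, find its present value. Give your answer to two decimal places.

$123,389.25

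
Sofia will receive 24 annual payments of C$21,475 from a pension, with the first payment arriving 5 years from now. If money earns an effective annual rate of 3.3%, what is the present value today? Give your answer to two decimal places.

Value one period before first payment (t=4): 21475 × [1 − (1+0.033)^(−24)] / 0.033 = 21475 × 16.400996 = 352,211.3974
Discount back 4 years: 352,211.3974 × (1+0.033)^(−4) = 352,211.3974 × 0.878211 = 309,315.8106

C$309,315.81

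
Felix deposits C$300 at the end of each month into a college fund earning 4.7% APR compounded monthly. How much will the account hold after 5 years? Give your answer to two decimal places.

C$20,246.42

Periodic rate i = 0.047/12 = 0.00391667; n = 5 × 12 = 60 periods.
FV = PMT · [(1+i)^n − 1] / i = 300 · 67.488076 = 20,246.4227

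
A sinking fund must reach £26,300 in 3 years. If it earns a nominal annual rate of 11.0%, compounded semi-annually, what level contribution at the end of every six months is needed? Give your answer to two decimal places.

£3,818.21

i = 0.11/2 = 0.055 per half-year; n = 3·2 = 6.
PMT = 26300 / ( [(1+0.055)^6 − 1] / 0.055 ) = 26300 / 6.888051 = 3,818.2063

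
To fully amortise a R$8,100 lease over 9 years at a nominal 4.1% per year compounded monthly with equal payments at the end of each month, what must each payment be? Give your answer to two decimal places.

With 12 periods per year: i = 0.00341667, n = 108.
Annuity-PV factor = 90.187196; PMT = 8100 / 90.187196 = 89.8132

R$89.81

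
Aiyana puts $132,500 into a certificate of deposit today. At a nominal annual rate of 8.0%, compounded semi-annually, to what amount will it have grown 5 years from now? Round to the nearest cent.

Periodic rate i = 0.08/2 = 0.04; n = 5 × 2 = 10 periods.
132,500 × (1+0.04)^10 = 132,500 × 1.480244 = 196,132.3678

$196,132.37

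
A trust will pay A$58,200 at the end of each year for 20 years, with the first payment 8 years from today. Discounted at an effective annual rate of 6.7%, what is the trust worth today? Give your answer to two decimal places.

A$400,890.10

Value one period before first payment (t=7): 58200 × [1 − (1+0.067)^(−20)] / 0.067 = 58200 × 10.845593 = 631,213.4853
PV₀ = 631,213.4853 / (1+0.067)^7 = 631,213.4853 / 1.574530 = 400,890.1011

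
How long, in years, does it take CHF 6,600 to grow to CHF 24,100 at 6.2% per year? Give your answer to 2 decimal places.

21.53 years

n = ln(24100/6600) / ln(1+0.062) = ln(3.65152) / 0.060154 = 21.5305 years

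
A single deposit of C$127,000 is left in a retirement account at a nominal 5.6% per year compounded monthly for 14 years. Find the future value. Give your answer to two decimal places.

C$277,650.58

With 12 periods per year: i = 0.00466667, n = 168.
127,000 × (1+0.00466667)^168 = 127,000 × 2.186225 = 277,650.5822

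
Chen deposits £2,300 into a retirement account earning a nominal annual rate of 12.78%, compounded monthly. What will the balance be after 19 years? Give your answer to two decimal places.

i = 0.1278/12 = 0.01065 per month; n = 19·12 = 228.
2,300 × (1+0.01065)^228 = 2,300 × 11.193810 = 25,745.7621

£25,745.76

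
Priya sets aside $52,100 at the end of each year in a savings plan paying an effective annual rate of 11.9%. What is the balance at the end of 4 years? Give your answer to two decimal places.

$248,638.35

FV = PMT · [(1+i)^n − 1] / i = 52100 · 4.772329 = 248,638.3492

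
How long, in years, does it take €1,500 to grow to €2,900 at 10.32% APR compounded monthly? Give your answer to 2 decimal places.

Periodic rate i = 0.1032/12 = 0.0086.
n = ln(2900/1500) / ln(1+0.0086) = ln(1.93333) / 0.008563 = 76.9856 months
= 76.9856/12 years

6.42 years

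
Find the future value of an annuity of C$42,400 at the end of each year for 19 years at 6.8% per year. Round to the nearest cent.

C$1,552,730.41

FV = PMT · [(1+i)^n − 1] / i = 42400 · 36.621000 = 1,552,730.4144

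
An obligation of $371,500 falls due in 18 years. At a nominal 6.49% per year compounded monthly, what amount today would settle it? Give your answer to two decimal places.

$115,873.20

Periodic rate i = 0.0649/12 = 0.00540833; n = 18 × 12 = 216 periods.
Discount factor = (1+0.00540833)^(−216) = 0.311906; PV = 371,500 × 0.311906 = 115,873.2044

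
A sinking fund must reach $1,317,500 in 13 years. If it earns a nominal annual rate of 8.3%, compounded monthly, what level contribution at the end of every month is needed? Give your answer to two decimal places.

$4,719.58

i = 0.083/12 = 0.00691667 per month; n = 13·12 = 156.
PMT = 1.3175e+06 / ( [(1+0.00691667)^156 − 1] / 0.00691667 ) = 1.3175e+06 / 279.156109 = 4,719.5815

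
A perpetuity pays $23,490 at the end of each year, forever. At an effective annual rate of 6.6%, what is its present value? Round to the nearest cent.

$355,909.09

PV = C/r = 23490/0.066 = 355,909.0909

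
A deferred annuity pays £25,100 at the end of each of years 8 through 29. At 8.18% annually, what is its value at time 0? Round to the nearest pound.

Value one period before first payment (t=7): 25100 × [1 − (1+0.0818)^(−22)] / 0.0818 = 25100 × 10.057169 = 252,434.9390
PV₀ = 252,434.9390 / (1+0.0818)^7 = 252,434.9390 / 1.733919 = 145,586.3389

£145,586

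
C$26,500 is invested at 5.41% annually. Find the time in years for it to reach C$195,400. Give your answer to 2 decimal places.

(1+i)^n = 195400/26500 = 7.37358, so n = ln 7.37358 / ln 1.0541 = 37.9200 years

37.92 years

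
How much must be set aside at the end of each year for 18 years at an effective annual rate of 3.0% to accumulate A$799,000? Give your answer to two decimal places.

A$34,124.25

FV-annuity factor = 23.414435; PMT = 799000 / 23.414435 = 34,124.2480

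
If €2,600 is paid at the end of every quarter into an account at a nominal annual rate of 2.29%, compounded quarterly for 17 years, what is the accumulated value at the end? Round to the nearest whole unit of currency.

i = 0.0229/4 = 0.005725 per quarter; n = 17·4 = 68.
FV = PMT · [(1+i)^n − 1] / i = 2600 · 82.848852 = 215,407.0143

€215,407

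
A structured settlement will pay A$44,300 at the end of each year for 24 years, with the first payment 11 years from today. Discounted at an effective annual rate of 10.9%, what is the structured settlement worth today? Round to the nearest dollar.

PV at t=10 (ordinary 24-year annuity): 44300 × a(24|0.109) = 44300 × 8.408334 = 372,489.1853
Discount back 10 years: 372,489.1853 × (1+0.109)^(−10) = 372,489.1853 × 0.355373 = 132,372.6328

A$132,373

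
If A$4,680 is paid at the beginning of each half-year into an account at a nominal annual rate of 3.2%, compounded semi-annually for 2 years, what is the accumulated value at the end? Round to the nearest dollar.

With 2 periods per year: i = 0.016, n = 4.
Accumulation factor s(4|0.016) × (1+i) = 4.162581; FV = 4680 × 4.162581 = 19,480.8770
Payments are at the start of each period, so multiply by (1+i).

A$19,481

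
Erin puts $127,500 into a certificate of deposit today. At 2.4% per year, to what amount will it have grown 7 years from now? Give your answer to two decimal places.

$150,525.43

FV = 127,500 × (1 + 0.024)^7 = 150,525.4316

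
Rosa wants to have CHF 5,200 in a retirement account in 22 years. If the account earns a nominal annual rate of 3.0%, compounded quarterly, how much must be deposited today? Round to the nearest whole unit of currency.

CHF 2,694

With 4 periods per year: i = 0.0075, n = 88.
PV = FV·(1+i)^(−n) = 5,200 × 0.518126 = 2,694.2539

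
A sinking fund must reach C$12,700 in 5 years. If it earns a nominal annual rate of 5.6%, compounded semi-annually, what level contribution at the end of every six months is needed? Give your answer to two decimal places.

i = 0.056/2 = 0.028 per half-year; n = 5·2 = 10.
FV-annuity factor = 11.358848; PMT = 12700 / 11.358848 = 1,118.0711

C$1,118.07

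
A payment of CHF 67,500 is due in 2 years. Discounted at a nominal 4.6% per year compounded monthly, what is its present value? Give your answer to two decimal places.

i = 0.046/12 = 0.00383333 per month; n = 2·12 = 24.
Discount factor = (1+0.00383333)^(−24) = 0.912266; PV = 67,500 × 0.912266 = 61,577.9272

CHF 61,577.93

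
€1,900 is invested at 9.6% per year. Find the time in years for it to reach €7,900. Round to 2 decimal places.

15.55 years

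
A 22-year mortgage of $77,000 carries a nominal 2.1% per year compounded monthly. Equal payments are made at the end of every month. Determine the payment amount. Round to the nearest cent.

$364.46

With 12 periods per year: i = 0.00175, n = 264.
Annuity-PV factor = 211.270411; PMT = 77000 / 211.270411 = 364.4618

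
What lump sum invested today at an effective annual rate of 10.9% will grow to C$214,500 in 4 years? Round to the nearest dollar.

C$141,808

PV = 214,500 / (1 + 0.109)^4 = 214,500 / 1.512607 = 141,808.1241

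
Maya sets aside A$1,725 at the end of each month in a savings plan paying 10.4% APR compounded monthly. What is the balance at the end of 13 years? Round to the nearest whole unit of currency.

A$565,806

With 12 periods per year: i = 0.00866667, n = 156.
FV = PMT · [(1+i)^n − 1] / i = 1725 · 328.003722 = 565,806.4207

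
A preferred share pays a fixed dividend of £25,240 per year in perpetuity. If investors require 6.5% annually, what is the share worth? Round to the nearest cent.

£388,307.69

PV = C/r = 25240/0.065 = 388,307.6923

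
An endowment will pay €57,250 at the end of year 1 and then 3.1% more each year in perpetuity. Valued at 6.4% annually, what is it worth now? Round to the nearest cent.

PV = PMT / (i − g) = 57250 / (0.064 − 0.031) = 57250 / 0.033000 = 1,734,848.4848

€1,734,848.48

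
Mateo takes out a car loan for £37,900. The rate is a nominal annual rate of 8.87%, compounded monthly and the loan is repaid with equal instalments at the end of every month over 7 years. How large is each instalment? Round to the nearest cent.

£607.28

With 12 periods per year: i = 0.00739167, n = 84.
Annuity-PV factor = 62.409579; PMT = 37900 / 62.409579 = 607.2786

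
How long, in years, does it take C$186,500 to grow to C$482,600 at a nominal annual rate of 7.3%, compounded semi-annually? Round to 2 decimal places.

13.26 years

Periodic rate i = 0.073/2 = 0.0365.
(1+i)^n = 482600/186500 = 2.58767, so n = ln 2.58767 / ln 1.0365 = 26.5207 half-years
= 26.5207/2 years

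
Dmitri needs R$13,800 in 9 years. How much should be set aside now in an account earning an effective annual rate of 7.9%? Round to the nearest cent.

PV = FV·(1+i)^(−n) = 13,800 × 0.504437 = 6,961.2316

R$6,961.23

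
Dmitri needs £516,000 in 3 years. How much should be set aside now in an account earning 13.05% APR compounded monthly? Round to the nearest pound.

Periodic rate i = 0.1305/12 = 0.010875; n = 3 × 12 = 36 periods.
Discount factor = (1+0.010875)^(−36) = 0.677472; PV = 516,000 × 0.677472 = 349,575.7365

£349,576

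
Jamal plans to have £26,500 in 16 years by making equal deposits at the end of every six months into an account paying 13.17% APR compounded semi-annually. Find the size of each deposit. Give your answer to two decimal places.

£260.60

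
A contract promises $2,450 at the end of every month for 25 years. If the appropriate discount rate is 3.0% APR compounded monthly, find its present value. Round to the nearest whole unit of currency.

$516,647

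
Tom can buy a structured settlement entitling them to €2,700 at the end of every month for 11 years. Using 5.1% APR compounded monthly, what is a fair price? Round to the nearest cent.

With 12 periods per year: i = 0.00425, n = 132.
PV = 2700 × [1 − (1+0.00425)^(−132)] / 0.00425 = 2700 × 100.866613 = 272,339.8554

€272,339.86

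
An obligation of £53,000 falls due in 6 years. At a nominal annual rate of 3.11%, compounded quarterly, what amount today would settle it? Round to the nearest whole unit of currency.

With 4 periods per year: i = 0.007775, n = 24.
PV = 53,000 / (1 + 0.007775)^24 = 53,000 / 1.204276 = 44,009.8549

£44,010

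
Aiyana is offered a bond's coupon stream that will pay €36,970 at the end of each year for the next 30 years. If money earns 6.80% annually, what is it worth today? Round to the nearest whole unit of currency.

PV = 36970 × [1 − (1+0.068)^(−30)] / 0.068 = 36970 × 12.662482 = 468,131.9522

€468,132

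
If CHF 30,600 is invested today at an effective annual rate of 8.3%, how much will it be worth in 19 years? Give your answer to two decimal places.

CHF 139,207.33

30,600 × (1+0.083)^19 = 30,600 × 4.549259 = 139,207.3295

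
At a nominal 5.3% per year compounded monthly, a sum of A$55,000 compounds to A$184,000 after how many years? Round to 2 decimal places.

Periodic rate i = 0.053/12 = 0.00441667.
(1+i)^n = 184000/55000 = 3.34545, so n = ln 3.34545 / ln 1.00442 = 274.0228 months
= 274.0228/12 years

22.84 years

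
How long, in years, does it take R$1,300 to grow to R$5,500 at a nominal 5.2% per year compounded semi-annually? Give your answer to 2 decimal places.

28.10 years

Periodic rate i = 0.052/2 = 0.026.
(1+i)^n = 5500/1300 = 4.23077, so n = ln 4.23077 / ln 1.026 = 56.1944 half-years
= 56.1944/2 years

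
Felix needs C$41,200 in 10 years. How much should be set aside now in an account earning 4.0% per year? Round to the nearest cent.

PV = FV·(1+i)^(−n) = 41,200 × 0.675564 = 27,833.2438

C$27,833.24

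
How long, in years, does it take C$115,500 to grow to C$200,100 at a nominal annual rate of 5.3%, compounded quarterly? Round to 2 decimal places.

10.44 years

Periodic rate i = 0.053/4 = 0.01325.
n = ln(200100/115500) / ln(1+0.01325) = ln(1.73247) / 0.013163 = 41.7494 quarters
= 41.7494/4 years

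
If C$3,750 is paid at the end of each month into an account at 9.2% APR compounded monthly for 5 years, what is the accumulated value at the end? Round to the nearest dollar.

Periodic rate i = 0.092/12 = 0.00766667; n = 5 × 12 = 60 periods.
FV = 3750 × [(1+0.00766667)^60 − 1] / 0.00766667 = 3750 × 75.821396 = 284,330.2333

C$284,330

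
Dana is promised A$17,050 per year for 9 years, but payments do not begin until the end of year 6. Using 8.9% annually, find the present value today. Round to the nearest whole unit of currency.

PV at t=5 (ordinary 9-year annuity): 17050 × a(9|0.089) = 17050 × 6.019697 = 102,635.8324
Discount back 5 years: 102,635.8324 × (1+0.089)^(−5) = 102,635.8324 × 0.652921 = 67,013.0848

A$67,013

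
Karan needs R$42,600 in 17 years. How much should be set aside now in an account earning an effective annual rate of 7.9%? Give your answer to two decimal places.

Discount factor = (1+0.079)^(−17) = 0.274559; PV = 42,600 × 0.274559 = 11,696.2068

R$11,696.21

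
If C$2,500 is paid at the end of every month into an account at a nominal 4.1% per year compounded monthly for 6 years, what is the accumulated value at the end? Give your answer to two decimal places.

C$203,680.57

i = 0.041/12 = 0.00341667 per month; n = 6·12 = 72.
FV = 2500 × [(1+0.00341667)^72 − 1] / 0.00341667 = 2500 × 81.472229 = 203,680.5728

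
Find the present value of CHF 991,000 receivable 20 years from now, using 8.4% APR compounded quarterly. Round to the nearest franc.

With 4 periods per year: i = 0.021, n = 80.
Discount factor = (1+0.021)^(−80) = 0.189645; PV = 991,000 × 0.189645 = 187,937.8644

CHF 187,938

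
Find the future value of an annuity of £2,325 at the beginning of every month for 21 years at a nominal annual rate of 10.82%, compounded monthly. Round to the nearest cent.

£2,238,190.15

i = 0.1082/12 = 0.00901667 per month; n = 21·12 = 252.
FV = 2325 × [(1+0.00901667)^252 − 1] / 0.00901667 × (1+i) = 2325 × 962.662432 = 2,238,190.1539
Payments are at the start of each period, so multiply by (1+i).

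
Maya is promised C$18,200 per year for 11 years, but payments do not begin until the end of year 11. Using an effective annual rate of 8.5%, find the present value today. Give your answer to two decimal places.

C$56,097.50

PV at t=10 (ordinary 11-year annuity): 18200 × a(11|0.085) = 18200 × 6.968984 = 126,835.5158
PV₀ = 126,835.5158 / (1+0.085)^10 = 126,835.5158 / 2.260983 = 56,097.4988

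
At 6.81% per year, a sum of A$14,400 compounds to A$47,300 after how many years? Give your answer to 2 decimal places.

18.05 years

n = ln(47300/14400) / ln(1+0.0681) = ln(3.28472) / 0.065881 = 18.0519 years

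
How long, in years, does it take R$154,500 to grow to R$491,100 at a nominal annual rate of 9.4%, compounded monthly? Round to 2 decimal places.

Periodic rate i = 0.094/12 = 0.00783333.
(1+i)^n = 491100/154500 = 3.17864, so n = ln 3.17864 / ln 1.00783 = 148.2099 months
= 148.2099/12 years

12.35 years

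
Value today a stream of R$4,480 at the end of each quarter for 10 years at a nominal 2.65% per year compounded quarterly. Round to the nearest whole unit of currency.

R$156,968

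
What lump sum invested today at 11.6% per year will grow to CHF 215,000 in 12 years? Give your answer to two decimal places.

CHF 57,606.05

PV = FV·(1+i)^(−n) = 215,000 × 0.267935 = 57,606.0537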